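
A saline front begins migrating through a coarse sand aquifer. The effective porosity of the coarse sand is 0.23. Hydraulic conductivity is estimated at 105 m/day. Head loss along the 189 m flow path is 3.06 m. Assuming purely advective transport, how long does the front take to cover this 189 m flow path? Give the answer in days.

25.6

Hydraulic gradient i = Δh / L = 3.06 / 189 = 0.01619.
Darcy flux q = K · i = 105.0 × 0.01619 = 1.700 m/day.
Seepage velocity v = q / n_e = 1.700 / 0.23 = 7.391 m/day.
Travel time t = L / v = 189 / 7.391 = 25.57 days.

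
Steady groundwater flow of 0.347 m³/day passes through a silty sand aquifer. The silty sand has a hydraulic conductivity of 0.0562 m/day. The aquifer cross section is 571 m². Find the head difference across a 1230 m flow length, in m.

13.3

From Q = K·A·i, i = Q / (K·A) = 0.347 / (0.05620 × 571.0) = 0.01081.
Head loss Δh = i · L = 0.01081 × 1230 = 13.30 m.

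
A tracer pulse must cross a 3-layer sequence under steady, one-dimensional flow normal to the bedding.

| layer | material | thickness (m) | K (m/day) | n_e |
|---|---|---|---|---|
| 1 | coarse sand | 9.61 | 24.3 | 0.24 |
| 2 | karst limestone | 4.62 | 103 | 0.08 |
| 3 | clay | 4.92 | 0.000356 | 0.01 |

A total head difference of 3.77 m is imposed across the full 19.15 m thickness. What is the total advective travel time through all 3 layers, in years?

With flow normal to the layers, continuity requires the same specific discharge q through every layer.
Σ(b_i/K_i) = 9.61/24.3 + 4.62/103 + 4.92/0.000356 = 13821 d.
q = Δh / Σ(b_i/K_i) = 3.77 / 13821 = 0.0002728 m/day.
In each layer the seepage velocity is v_i = q/n_i, so the layer transit time is t_i = b_i·n_i / q:
  layer 1 (coarse sand): t_1 = 9.61 × 0.24 / 0.0002728 = 8455 d
  layer 2 (karst limestone): t_2 = 4.62 × 0.08 / 0.0002728 = 1355 d
  layer 3 (clay): t_3 = 4.92 × 0.01 / 0.0002728 = 180.4 d
Total t = Σ t_i = 9990 days = 27.35 years.

27.4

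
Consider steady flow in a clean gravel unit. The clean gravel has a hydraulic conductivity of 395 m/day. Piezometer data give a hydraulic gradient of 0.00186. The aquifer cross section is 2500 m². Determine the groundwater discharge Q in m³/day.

1840

Hydraulic gradient i = 0.00186.
Darcy's law: Q = K · A · i = 395.0 × 2500 × 0.001860 = 1837 m³/day.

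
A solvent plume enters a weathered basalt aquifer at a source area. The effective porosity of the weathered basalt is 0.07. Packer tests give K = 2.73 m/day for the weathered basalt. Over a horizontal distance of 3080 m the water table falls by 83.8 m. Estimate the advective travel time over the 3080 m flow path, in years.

7.95

Hydraulic gradient i = Δh / L = 83.8 / 3080 = 0.02721.
Darcy flux q = K · i = 2.730 × 0.02721 = 0.07428 m/day.
Seepage velocity v = q / n_e = 0.07428 / 0.07 = 1.061 m/day.
Travel time t = L / v = 3080 / 1.061 = 2903 days = 7.947 years.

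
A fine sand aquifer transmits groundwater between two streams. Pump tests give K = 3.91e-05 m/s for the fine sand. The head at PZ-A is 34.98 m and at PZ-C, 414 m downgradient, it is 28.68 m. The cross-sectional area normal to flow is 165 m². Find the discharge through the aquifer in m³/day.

8.48

Convert K: 3.91e-05 m/s × 86400 = 3.378 m/day.
Hydraulic gradient i = (34.98 − 28.68) / 414 = 6.3 / 414 = 0.01522.
Darcy's law: Q = K · A · i = 3.378 × 165.0 × 0.01522 = 8.482 m³/day.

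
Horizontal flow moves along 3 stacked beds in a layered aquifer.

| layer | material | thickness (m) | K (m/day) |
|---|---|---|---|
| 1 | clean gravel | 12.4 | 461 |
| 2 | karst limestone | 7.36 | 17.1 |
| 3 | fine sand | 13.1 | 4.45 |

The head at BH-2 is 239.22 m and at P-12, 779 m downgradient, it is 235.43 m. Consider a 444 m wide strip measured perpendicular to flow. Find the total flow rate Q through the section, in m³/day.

12700

Flow is parallel to layering, so each bed carries its own Darcy discharge and the transmissivities add.
Σ(K_i·b_i) = 461×12.4 + 17.1×7.36 + 4.45×13.1 = 5901 m²/day.
Hydraulic gradient i = (239.22 − 235.43) / 779 = 3.79 / 779 = 0.004865.
Q = Σ(K_i·b_i) · W · i = 5901 × 444 × 0.004865 = 12746 m³/day.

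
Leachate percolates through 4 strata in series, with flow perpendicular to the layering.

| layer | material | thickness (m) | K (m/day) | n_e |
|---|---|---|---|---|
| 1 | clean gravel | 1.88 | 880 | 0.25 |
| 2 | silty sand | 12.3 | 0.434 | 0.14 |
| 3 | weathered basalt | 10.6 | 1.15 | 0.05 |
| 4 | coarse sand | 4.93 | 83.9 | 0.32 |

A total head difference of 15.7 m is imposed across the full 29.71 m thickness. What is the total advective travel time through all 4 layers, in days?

10.3

With flow normal to the layers, continuity requires the same specific discharge q through every layer.
Σ(b_i/K_i) = 1.88/880 + 12.3/0.434 + 10.6/1.15 + 4.93/83.9 = 37.62 d.
q = Δh / Σ(b_i/K_i) = 15.7 / 37.62 = 0.4173 m/day.
In each layer the seepage velocity is v_i = q/n_i, so the layer transit time is t_i = b_i·n_i / q:
  layer 1 (clean gravel): t_1 = 1.88 × 0.25 / 0.4173 = 1.126 d
  layer 2 (silty sand): t_2 = 12.3 × 0.14 / 0.4173 = 4.126 d
  layer 3 (weathered basalt): t_3 = 10.6 × 0.05 / 0.4173 = 1.270 d
  layer 4 (coarse sand): t_4 = 4.93 × 0.32 / 0.4173 = 3.780 d
Total t = Σ t_i = 10.30 days.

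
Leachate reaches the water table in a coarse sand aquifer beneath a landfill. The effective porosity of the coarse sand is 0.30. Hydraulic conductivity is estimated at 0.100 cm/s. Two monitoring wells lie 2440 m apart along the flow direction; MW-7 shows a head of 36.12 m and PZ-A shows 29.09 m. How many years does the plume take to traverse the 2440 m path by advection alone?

8.05

Convert K: 0.100 cm/s × 864 = 86.40 m/day.
Hydraulic gradient i = (36.12 − 29.09) / 2440 = 7.03 / 2440 = 0.002881.
Darcy flux q = K · i = 86.40 × 0.002881 = 0.2489 m/day.
Seepage velocity v = q / n_e = 0.2489 / 0.30 = 0.8298 m/day.
Travel time t = L / v = 2440 / 0.8298 = 2941 days = 8.051 years.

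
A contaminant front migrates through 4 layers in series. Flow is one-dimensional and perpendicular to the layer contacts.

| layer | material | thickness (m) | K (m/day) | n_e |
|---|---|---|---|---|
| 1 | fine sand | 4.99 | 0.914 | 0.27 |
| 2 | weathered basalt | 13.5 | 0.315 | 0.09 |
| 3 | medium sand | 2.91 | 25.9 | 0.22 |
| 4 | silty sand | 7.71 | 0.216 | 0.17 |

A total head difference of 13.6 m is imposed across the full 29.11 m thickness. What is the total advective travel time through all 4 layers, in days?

27.9

With flow normal to the layers, continuity requires the same specific discharge q through every layer.
Σ(b_i/K_i) = 4.99/0.914 + 13.5/0.315 + 2.91/25.9 + 7.71/0.216 = 84.12 d.
q = Δh / Σ(b_i/K_i) = 13.6 / 84.12 = 0.1617 m/day.
In each layer the seepage velocity is v_i = q/n_i, so the layer transit time is t_i = b_i·n_i / q:
  layer 1 (fine sand): t_1 = 4.99 × 0.27 / 0.1617 = 8.334 d
  layer 2 (weathered basalt): t_2 = 13.5 × 0.09 / 0.1617 = 7.515 d
  layer 3 (medium sand): t_3 = 2.91 × 0.22 / 0.1617 = 3.960 d
  layer 4 (silty sand): t_4 = 7.71 × 0.17 / 0.1617 = 8.107 d
Total t = Σ t_i = 27.92 days.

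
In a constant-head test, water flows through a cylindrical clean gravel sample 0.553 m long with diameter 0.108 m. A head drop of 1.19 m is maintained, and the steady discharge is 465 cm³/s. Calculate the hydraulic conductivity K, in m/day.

Cross-sectional area A = π·(d/2)² = π × (0.108/2)² = 0.009161 m².
Convert discharge: 465 cm³/s = 0.0004650 m³/s.
Darcy's law rearranged: K = Q·L / (A·Δh) = 0.0004650 × 0.553 / (0.009161 × 1.19) = 0.02359 m/s = 2038 m/day.

2040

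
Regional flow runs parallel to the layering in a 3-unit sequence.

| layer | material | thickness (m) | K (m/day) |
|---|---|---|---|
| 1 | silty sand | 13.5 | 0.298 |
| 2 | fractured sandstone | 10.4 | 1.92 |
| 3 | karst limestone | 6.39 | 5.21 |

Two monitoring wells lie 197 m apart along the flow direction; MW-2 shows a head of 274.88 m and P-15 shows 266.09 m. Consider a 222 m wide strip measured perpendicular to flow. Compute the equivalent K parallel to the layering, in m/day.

1.89

Flow is parallel to layering, so each bed carries its own Darcy discharge and the transmissivities add.
Σ(K_i·b_i) = 0.298×13.5 + 1.92×10.4 + 5.21×6.39 = 57.28 m²/day.
Total thickness b = 30.29 m, so K_eq = Σ(K_i·b_i)/b = 1.891 m/day.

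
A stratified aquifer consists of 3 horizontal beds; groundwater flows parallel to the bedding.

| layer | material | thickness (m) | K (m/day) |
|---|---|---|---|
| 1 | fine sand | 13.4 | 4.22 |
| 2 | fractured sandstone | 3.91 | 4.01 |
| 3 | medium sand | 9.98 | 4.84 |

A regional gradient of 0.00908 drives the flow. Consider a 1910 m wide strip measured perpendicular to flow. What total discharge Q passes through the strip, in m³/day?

2090

Flow is parallel to layering, so each bed carries its own Darcy discharge and the transmissivities add.
Σ(K_i·b_i) = 4.22×13.4 + 4.01×3.91 + 4.84×9.98 = 120.5 m²/day.
Hydraulic gradient i = 0.00908.
Q = Σ(K_i·b_i) · W · i = 120.5 × 1910 × 0.009080 = 2090 m³/day.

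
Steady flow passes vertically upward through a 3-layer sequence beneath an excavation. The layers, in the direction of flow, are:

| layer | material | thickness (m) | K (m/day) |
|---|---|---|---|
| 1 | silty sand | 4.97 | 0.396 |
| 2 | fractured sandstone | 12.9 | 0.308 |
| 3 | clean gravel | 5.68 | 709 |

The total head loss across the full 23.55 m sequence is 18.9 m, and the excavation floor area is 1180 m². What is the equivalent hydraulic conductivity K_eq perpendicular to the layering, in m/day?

Flow is perpendicular to layering, so the layers act in series and the equivalent K is the thickness-weighted harmonic mean.
Total thickness L = 4.97 + 12.9 + 5.68 = 23.55 m.
Σ(b_i/K_i) = 4.97/0.396 + 12.9/0.308 + 5.68/709 = 54.44 d.
K_eq = L / Σ(b_i/K_i) = 23.55 / 54.44 = 0.4326 m/day.

0.433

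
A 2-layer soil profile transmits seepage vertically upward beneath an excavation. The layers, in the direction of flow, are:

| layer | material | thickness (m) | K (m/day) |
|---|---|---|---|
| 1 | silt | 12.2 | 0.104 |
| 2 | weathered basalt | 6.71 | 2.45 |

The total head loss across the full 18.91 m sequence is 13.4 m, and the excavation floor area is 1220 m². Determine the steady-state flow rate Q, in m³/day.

Flow is perpendicular to layering, so the layers act in series and the equivalent K is the thickness-weighted harmonic mean.
Total thickness L = 12.2 + 6.71 = 18.91 m.
Σ(b_i/K_i) = 12.2/0.104 + 6.71/2.45 = 120.0 d.
K_eq = L / Σ(b_i/K_i) = 18.91 / 120.0 = 0.1575 m/day.
Q = K_eq · A · (Δh/L) = 0.1575 × 1220 × (13.4/18.91) = 136.2 m³/day.

136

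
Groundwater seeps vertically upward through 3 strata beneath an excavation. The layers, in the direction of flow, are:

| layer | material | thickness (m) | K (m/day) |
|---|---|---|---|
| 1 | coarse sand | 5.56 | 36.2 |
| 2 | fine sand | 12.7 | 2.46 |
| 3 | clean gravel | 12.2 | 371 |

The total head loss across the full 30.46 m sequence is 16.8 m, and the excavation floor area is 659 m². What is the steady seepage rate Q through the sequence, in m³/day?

Flow is perpendicular to layering, so the layers act in series and the equivalent K is the thickness-weighted harmonic mean.
Total thickness L = 5.56 + 12.7 + 12.2 = 30.46 m.
Σ(b_i/K_i) = 5.56/36.2 + 12.7/2.46 + 12.2/371 = 5.349 d.
K_eq = L / Σ(b_i/K_i) = 30.46 / 5.349 = 5.694 m/day.
Q = K_eq · A · (Δh/L) = 5.694 × 659 × (16.8/30.46) = 2070 m³/day.

2070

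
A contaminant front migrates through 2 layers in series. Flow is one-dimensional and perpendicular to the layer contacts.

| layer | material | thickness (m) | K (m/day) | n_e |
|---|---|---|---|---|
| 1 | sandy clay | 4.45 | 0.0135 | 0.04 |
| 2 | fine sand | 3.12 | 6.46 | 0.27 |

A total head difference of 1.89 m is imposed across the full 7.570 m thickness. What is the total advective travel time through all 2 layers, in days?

With flow normal to the layers, continuity requires the same specific discharge q through every layer.
Σ(b_i/K_i) = 4.45/0.0135 + 3.12/6.46 = 330.1 d.
q = Δh / Σ(b_i/K_i) = 1.89 / 330.1 = 0.005725 m/day.
In each layer the seepage velocity is v_i = q/n_i, so the layer transit time is t_i = b_i·n_i / q:
  layer 1 (sandy clay): t_1 = 4.45 × 0.04 / 0.005725 = 31.09 d
  layer 2 (fine sand): t_2 = 3.12 × 0.27 / 0.005725 = 147.1 d
Total t = Σ t_i = 178.2 days.

178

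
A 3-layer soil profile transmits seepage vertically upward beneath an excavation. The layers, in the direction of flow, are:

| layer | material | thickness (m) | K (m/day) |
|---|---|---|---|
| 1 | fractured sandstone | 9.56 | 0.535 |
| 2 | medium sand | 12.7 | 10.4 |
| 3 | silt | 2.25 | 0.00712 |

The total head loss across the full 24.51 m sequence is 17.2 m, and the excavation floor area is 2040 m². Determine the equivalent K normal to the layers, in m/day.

Flow is perpendicular to layering, so the layers act in series and the equivalent K is the thickness-weighted harmonic mean.
Total thickness L = 9.56 + 12.7 + 2.25 = 24.51 m.
Σ(b_i/K_i) = 9.56/0.535 + 12.7/10.4 + 2.25/0.00712 = 335.1 d.
K_eq = L / Σ(b_i/K_i) = 24.51 / 335.1 = 0.07314 m/day.

0.0731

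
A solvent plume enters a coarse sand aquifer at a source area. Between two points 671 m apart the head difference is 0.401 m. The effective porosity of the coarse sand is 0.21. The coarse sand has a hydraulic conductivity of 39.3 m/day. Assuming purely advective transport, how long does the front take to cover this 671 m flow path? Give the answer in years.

Hydraulic gradient i = Δh / L = 0.401 / 671 = 0.0005976.
Darcy flux q = K · i = 39.30 × 0.0005976 = 0.02349 m/day.
Seepage velocity v = q / n_e = 0.02349 / 0.21 = 0.1118 m/day.
Travel time t = L / v = 671 / 0.1118 = 6000 days = 16.43 years.

16.4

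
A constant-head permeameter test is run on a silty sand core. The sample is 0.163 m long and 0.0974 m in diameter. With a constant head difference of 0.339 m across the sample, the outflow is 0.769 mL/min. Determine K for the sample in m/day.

0.0715

Cross-sectional area A = π·(d/2)² = π × (0.0974/2)² = 0.007451 m².
Convert discharge: 0.769 mL/min = 1.282e-08 m³/s.
Darcy's law rearranged: K = Q·L / (A·Δh) = 1.282e-08 × 0.163 / (0.007451 × 0.339) = 8.271e-07 m/s = 0.07146 m/day.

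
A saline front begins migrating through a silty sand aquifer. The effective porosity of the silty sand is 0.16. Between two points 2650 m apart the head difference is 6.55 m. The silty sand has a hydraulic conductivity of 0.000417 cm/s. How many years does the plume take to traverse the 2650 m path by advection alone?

1300

Convert K: 0.000417 cm/s × 864 = 0.3603 m/day.
Hydraulic gradient i = Δh / L = 6.55 / 2650 = 0.002472.
Darcy flux q = K · i = 0.3603 × 0.002472 = 0.0008905 m/day.
Seepage velocity v = q / n_e = 0.0008905 / 0.16 = 0.005566 m/day.
Travel time t = L / v = 2650 / 0.005566 = 4.761e+05 days = 1304 years.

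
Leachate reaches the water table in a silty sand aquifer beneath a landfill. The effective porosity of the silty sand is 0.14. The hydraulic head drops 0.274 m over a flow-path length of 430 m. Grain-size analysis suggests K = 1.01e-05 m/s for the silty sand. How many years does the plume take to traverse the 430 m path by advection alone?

Convert K: 1.01e-05 m/s × 86400 = 0.8726 m/day.
Hydraulic gradient i = Δh / L = 0.274 / 430 = 0.0006372.
Darcy flux q = K · i = 0.8726 × 0.0006372 = 0.0005561 m/day.
Seepage velocity v = q / n_e = 0.0005561 / 0.14 = 0.003972 m/day.
Travel time t = L / v = 430 / 0.003972 = 1.083e+05 days = 296.4 years.

296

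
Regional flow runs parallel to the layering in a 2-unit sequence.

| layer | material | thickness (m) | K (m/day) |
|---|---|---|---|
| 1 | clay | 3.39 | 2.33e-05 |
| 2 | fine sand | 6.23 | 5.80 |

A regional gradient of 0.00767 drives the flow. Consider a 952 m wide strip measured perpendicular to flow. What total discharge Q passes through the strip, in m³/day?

Flow is parallel to layering, so each bed carries its own Darcy discharge and the transmissivities add.
Σ(K_i·b_i) = 2.33e-05×3.39 + 5.80×6.23 = 36.13 m²/day.
Hydraulic gradient i = 0.00767.
Q = Σ(K_i·b_i) · W · i = 36.13 × 952 × 0.007670 = 263.8 m³/day.

264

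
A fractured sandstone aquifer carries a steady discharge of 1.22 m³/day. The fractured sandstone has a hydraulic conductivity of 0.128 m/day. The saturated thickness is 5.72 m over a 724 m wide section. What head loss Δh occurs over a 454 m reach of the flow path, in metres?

Cross-sectional area A = 724 × 5.72 = 4141 m².
From Q = K·A·i, i = Q / (K·A) = 1.22 / (0.1280 × 4141) = 0.002302.
Head loss Δh = i · L = 0.002302 × 454 = 1.045 m.

1.04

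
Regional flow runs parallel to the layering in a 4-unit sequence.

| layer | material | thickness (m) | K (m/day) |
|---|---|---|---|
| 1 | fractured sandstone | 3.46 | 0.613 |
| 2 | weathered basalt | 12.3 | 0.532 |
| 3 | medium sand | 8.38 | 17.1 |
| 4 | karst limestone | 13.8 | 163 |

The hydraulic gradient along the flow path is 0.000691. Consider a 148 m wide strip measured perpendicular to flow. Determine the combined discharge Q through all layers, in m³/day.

Flow is parallel to layering, so each bed carries its own Darcy discharge and the transmissivities add.
Σ(K_i·b_i) = 0.613×3.46 + 0.532×12.3 + 17.1×8.38 + 163×13.8 = 2401 m²/day.
Hydraulic gradient i = 0.000691.
Q = Σ(K_i·b_i) · W · i = 2401 × 148 × 0.0006910 = 245.6 m³/day.

246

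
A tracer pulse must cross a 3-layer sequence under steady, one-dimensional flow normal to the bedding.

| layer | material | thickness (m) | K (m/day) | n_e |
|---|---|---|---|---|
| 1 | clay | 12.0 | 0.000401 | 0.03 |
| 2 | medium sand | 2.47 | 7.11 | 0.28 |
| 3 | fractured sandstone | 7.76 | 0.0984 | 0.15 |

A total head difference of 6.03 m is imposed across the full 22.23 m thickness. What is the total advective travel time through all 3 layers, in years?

With flow normal to the layers, continuity requires the same specific discharge q through every layer.
Σ(b_i/K_i) = 12.0/0.000401 + 2.47/7.11 + 7.76/0.0984 = 30004 d.
q = Δh / Σ(b_i/K_i) = 6.03 / 30004 = 0.0002010 m/day.
In each layer the seepage velocity is v_i = q/n_i, so the layer transit time is t_i = b_i·n_i / q:
  layer 1 (clay): t_1 = 12.0 × 0.03 / 0.0002010 = 1791 d
  layer 2 (medium sand): t_2 = 2.47 × 0.28 / 0.0002010 = 3441 d
  layer 3 (fractured sandstone): t_3 = 7.76 × 0.15 / 0.0002010 = 5792 d
Total t = Σ t_i = 11025 days = 30.18 years.

30.2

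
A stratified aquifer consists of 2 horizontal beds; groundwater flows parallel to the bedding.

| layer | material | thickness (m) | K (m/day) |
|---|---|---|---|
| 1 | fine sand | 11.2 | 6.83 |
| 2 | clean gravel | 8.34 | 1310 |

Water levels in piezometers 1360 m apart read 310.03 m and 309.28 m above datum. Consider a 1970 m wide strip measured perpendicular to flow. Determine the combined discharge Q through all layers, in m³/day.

12000

Flow is parallel to layering, so each bed carries its own Darcy discharge and the transmissivities add.
Σ(K_i·b_i) = 6.83×11.2 + 1310×8.34 = 11002 m²/day.
Hydraulic gradient i = (310.03 − 309.28) / 1360 = 0.75 / 1360 = 0.0005515.
Q = Σ(K_i·b_i) · W · i = 11002 × 1970 × 0.0005515 = 11952 m³/day.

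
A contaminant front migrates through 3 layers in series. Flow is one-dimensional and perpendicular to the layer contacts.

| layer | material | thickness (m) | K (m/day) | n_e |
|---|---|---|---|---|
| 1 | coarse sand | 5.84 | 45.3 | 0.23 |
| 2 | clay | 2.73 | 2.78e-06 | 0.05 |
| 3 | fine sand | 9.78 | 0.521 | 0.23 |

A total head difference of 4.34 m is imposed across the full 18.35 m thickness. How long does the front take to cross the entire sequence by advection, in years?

With flow normal to the layers, continuity requires the same specific discharge q through every layer.
Σ(b_i/K_i) = 5.84/45.3 + 2.73/2.78e-06 + 9.78/0.521 = 9.820e+05 d.
q = Δh / Σ(b_i/K_i) = 4.34 / 9.820e+05 = 4.419e-06 m/day.
In each layer the seepage velocity is v_i = q/n_i, so the layer transit time is t_i = b_i·n_i / q:
  layer 1 (coarse sand): t_1 = 5.84 × 0.23 / 4.419e-06 = 3.039e+05 d
  layer 2 (clay): t_2 = 2.73 × 0.05 / 4.419e-06 = 30887 d
  layer 3 (fine sand): t_3 = 9.78 × 0.23 / 4.419e-06 = 5.090e+05 d
Total t = Σ t_i = 8.438e+05 days = 2310 years.

2310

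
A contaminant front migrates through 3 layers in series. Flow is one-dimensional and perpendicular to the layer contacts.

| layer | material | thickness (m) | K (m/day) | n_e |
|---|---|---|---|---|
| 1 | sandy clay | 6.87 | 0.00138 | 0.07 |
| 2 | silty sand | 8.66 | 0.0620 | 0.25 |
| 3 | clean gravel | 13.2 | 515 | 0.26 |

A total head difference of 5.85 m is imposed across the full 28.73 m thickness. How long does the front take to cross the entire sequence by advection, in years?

14.6

With flow normal to the layers, continuity requires the same specific discharge q through every layer.
Σ(b_i/K_i) = 6.87/0.00138 + 8.66/0.0620 + 13.2/515 = 5118 d.
q = Δh / Σ(b_i/K_i) = 5.85 / 5118 = 0.001143 m/day.
In each layer the seepage velocity is v_i = q/n_i, so the layer transit time is t_i = b_i·n_i / q:
  layer 1 (sandy clay): t_1 = 6.87 × 0.07 / 0.001143 = 420.7 d
  layer 2 (silty sand): t_2 = 8.66 × 0.25 / 0.001143 = 1894 d
  layer 3 (clean gravel): t_3 = 13.2 × 0.26 / 0.001143 = 3003 d
Total t = Σ t_i = 5317 days = 14.56 years.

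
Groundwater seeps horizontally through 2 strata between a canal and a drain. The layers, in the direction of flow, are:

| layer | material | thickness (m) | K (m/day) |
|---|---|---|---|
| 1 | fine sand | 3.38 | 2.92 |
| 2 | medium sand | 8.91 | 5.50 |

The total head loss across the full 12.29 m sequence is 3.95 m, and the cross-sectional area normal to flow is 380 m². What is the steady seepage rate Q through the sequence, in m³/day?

Flow is perpendicular to layering, so the layers act in series and the equivalent K is the thickness-weighted harmonic mean.
Total thickness L = 3.38 + 8.91 = 12.29 m.
Σ(b_i/K_i) = 3.38/2.92 + 8.91/5.50 = 2.778 d.
K_eq = L / Σ(b_i/K_i) = 12.29 / 2.778 = 4.425 m/day.
Q = K_eq · A · (Δh/L) = 4.425 × 380 × (3.95/12.29) = 540.4 m³/day.

540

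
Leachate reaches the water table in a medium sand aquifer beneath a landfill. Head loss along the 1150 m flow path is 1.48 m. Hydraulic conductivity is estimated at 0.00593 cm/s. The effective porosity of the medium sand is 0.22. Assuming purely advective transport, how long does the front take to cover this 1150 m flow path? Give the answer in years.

Convert K: 0.00593 cm/s × 864 = 5.124 m/day.
Hydraulic gradient i = Δh / L = 1.48 / 1150 = 0.001287.
Darcy flux q = K · i = 5.124 × 0.001287 = 0.006594 m/day.
Seepage velocity v = q / n_e = 0.006594 / 0.22 = 0.02997 m/day.
Travel time t = L / v = 1150 / 0.02997 = 38370 days = 105.1 years.

105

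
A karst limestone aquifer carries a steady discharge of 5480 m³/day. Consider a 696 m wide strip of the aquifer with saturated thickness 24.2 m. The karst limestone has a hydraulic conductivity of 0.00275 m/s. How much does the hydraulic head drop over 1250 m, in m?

1.71

Convert K: 0.00275 m/s × 86400 = 237.6 m/day.
Cross-sectional area A = 696 × 24.2 = 16843 m².
From Q = K·A·i, i = Q / (K·A) = 5480 / (237.6 × 16843) = 0.001369.
Head loss Δh = i · L = 0.001369 × 1250 = 1.712 m.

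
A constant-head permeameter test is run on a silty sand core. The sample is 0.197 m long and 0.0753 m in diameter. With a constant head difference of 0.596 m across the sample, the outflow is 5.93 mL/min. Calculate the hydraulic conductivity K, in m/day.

Cross-sectional area A = π·(d/2)² = π × (0.0753/2)² = 0.004453 m².
Convert discharge: 5.93 mL/min = 9.883e-08 m³/s.
Darcy's law rearranged: K = Q·L / (A·Δh) = 9.883e-08 × 0.197 / (0.004453 × 0.596) = 7.336e-06 m/s = 0.6338 m/day.

0.634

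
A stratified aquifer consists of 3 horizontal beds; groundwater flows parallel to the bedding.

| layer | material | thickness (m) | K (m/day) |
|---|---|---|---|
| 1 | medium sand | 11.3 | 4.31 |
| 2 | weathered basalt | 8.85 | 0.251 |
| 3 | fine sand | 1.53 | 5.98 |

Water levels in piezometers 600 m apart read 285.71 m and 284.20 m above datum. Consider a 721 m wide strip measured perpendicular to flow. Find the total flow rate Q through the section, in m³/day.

109

Flow is parallel to layering, so each bed carries its own Darcy discharge and the transmissivities add.
Σ(K_i·b_i) = 4.31×11.3 + 0.251×8.85 + 5.98×1.53 = 60.07 m²/day.
Hydraulic gradient i = (285.71 − 284.20) / 600 = 1.51 / 600 = 0.002517.
Q = Σ(K_i·b_i) · W · i = 60.07 × 721 × 0.002517 = 109.0 m³/day.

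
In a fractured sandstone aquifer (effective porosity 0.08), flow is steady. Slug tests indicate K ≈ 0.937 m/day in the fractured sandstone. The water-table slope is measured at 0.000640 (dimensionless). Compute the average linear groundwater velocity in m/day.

Hydraulic gradient i = 0.000640.
Darcy flux q = K · i = 0.9370 × 0.0006400 = 0.0005997 m/day.
Seepage velocity v = q / n_e = 0.0005997 / 0.08 = 0.007496 m/day.

0.00750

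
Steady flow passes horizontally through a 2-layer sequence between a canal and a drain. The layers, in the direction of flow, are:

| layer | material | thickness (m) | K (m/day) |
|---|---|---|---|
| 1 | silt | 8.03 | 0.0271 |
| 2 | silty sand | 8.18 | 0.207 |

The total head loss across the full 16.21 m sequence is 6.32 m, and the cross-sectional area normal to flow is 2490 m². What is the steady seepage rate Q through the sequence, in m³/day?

Flow is perpendicular to layering, so the layers act in series and the equivalent K is the thickness-weighted harmonic mean.
Total thickness L = 8.03 + 8.18 = 16.21 m.
Σ(b_i/K_i) = 8.03/0.0271 + 8.18/0.207 = 335.8 d.
K_eq = L / Σ(b_i/K_i) = 16.21 / 335.8 = 0.04827 m/day.
Q = K_eq · A · (Δh/L) = 0.04827 × 2490 × (6.32/16.21) = 46.86 m³/day.

46.9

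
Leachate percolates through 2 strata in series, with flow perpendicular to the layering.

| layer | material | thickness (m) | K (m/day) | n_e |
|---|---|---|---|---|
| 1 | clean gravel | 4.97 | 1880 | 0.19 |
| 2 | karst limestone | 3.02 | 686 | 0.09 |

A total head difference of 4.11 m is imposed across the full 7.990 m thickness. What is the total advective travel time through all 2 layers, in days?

0.00208

With flow normal to the layers, continuity requires the same specific discharge q through every layer.
Σ(b_i/K_i) = 4.97/1880 + 3.02/686 = 0.007046 d.
q = Δh / Σ(b_i/K_i) = 4.11 / 0.007046 = 583.3 m/day.
In each layer the seepage velocity is v_i = q/n_i, so the layer transit time is t_i = b_i·n_i / q:
  layer 1 (clean gravel): t_1 = 4.97 × 0.19 / 583.3 = 0.001619 d
  layer 2 (karst limestone): t_2 = 3.02 × 0.09 / 583.3 = 0.0004660 d
Total t = Σ t_i = 0.002085 days.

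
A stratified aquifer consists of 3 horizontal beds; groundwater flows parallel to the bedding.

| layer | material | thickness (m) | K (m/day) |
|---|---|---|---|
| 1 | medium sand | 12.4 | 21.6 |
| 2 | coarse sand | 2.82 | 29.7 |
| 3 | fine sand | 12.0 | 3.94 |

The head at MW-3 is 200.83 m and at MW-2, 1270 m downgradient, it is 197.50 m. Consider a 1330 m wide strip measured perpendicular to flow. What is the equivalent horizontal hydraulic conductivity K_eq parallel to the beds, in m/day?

14.7

Flow is parallel to layering, so each bed carries its own Darcy discharge and the transmissivities add.
Σ(K_i·b_i) = 21.6×12.4 + 29.7×2.82 + 3.94×12.0 = 398.9 m²/day.
Total thickness b = 27.22 m, so K_eq = Σ(K_i·b_i)/b = 14.65 m/day.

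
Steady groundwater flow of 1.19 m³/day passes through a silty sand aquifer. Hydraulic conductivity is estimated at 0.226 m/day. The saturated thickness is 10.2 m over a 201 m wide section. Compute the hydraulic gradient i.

0.00257

Cross-sectional area A = 201 × 10.2 = 2050 m².
From Q = K·A·i, i = Q / (K·A) = 1.19 / (0.2260 × 2050) = 0.002568.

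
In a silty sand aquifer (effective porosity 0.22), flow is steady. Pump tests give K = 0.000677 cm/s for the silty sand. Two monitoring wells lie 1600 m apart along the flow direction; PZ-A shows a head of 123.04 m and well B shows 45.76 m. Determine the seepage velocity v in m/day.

Convert K: 0.000677 cm/s × 864 = 0.5849 m/day.
Hydraulic gradient i = (123.04 − 45.76) / 1600 = 77.28 / 1600 = 0.04830.
Darcy flux q = K · i = 0.5849 × 0.04830 = 0.02825 m/day.
Seepage velocity v = q / n_e = 0.02825 / 0.22 = 0.1284 m/day.

0.128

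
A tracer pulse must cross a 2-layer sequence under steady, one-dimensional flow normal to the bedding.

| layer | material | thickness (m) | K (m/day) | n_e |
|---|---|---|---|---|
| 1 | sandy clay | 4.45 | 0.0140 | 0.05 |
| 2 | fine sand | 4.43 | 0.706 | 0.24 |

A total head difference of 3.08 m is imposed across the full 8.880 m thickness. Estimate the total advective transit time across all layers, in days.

135

With flow normal to the layers, continuity requires the same specific discharge q through every layer.
Σ(b_i/K_i) = 4.45/0.0140 + 4.43/0.706 = 324.1 d.
q = Δh / Σ(b_i/K_i) = 3.08 / 324.1 = 0.009502 m/day.
In each layer the seepage velocity is v_i = q/n_i, so the layer transit time is t_i = b_i·n_i / q:
  layer 1 (sandy clay): t_1 = 4.45 × 0.05 / 0.009502 = 23.42 d
  layer 2 (fine sand): t_2 = 4.43 × 0.24 / 0.009502 = 111.9 d
Total t = Σ t_i = 135.3 days.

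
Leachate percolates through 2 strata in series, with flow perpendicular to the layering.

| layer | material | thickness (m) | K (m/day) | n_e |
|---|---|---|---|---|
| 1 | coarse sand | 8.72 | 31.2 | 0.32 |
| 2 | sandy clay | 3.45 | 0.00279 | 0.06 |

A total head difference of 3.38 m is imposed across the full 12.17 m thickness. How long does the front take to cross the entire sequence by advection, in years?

3.00

With flow normal to the layers, continuity requires the same specific discharge q through every layer.
Σ(b_i/K_i) = 8.72/31.2 + 3.45/0.00279 = 1237 d.
q = Δh / Σ(b_i/K_i) = 3.38 / 1237 = 0.002733 m/day.
In each layer the seepage velocity is v_i = q/n_i, so the layer transit time is t_i = b_i·n_i / q:
  layer 1 (coarse sand): t_1 = 8.72 × 0.32 / 0.002733 = 1021 d
  layer 2 (sandy clay): t_2 = 3.45 × 0.06 / 0.002733 = 75.75 d
Total t = Σ t_i = 1097 days = 3.003 years.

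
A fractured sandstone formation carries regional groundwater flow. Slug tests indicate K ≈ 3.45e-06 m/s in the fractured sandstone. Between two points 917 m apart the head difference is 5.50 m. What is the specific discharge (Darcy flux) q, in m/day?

Convert K: 3.45e-06 m/s × 86400 = 0.2981 m/day.
Hydraulic gradient i = Δh / L = 5.50 / 917 = 0.005998.
Specific discharge q = K · i = 0.2981 × 0.005998 = 0.001788 m/day.

0.00179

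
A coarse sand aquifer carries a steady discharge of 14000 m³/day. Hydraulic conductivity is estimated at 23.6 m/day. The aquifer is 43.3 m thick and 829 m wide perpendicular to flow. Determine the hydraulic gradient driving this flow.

0.0165

Cross-sectional area A = 829 × 43.3 = 35896 m².
From Q = K·A·i, i = Q / (K·A) = 14000 / (23.60 × 35896) = 0.01653.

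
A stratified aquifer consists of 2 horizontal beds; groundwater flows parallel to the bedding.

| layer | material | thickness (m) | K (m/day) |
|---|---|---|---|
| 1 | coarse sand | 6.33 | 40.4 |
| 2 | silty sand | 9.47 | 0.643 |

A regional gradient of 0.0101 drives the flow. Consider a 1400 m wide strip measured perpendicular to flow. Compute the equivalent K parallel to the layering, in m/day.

Flow is parallel to layering, so each bed carries its own Darcy discharge and the transmissivities add.
Σ(K_i·b_i) = 40.4×6.33 + 0.643×9.47 = 261.8 m²/day.
Total thickness b = 15.80 m, so K_eq = Σ(K_i·b_i)/b = 16.57 m/day.

16.6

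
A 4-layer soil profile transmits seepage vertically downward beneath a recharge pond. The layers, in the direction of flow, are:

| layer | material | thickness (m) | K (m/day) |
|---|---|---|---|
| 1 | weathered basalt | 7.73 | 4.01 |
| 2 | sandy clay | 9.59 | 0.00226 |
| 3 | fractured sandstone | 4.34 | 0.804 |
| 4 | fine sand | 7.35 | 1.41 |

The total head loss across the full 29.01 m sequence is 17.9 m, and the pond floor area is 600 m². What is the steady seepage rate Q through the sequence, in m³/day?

Flow is perpendicular to layering, so the layers act in series and the equivalent K is the thickness-weighted harmonic mean.
Total thickness L = 7.73 + 9.59 + 4.34 + 7.35 = 29.01 m.
Σ(b_i/K_i) = 7.73/4.01 + 9.59/0.00226 + 4.34/0.804 + 7.35/1.41 = 4256 d.
K_eq = L / Σ(b_i/K_i) = 29.01 / 4256 = 0.006816 m/day.
Q = K_eq · A · (Δh/L) = 0.006816 × 600 × (17.9/29.01) = 2.524 m³/day.

2.52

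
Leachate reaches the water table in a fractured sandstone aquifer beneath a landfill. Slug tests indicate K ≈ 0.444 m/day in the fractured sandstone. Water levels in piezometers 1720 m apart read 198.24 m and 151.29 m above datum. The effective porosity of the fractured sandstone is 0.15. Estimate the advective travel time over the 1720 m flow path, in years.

Hydraulic gradient i = (198.24 − 151.29) / 1720 = 46.95 / 1720 = 0.02730.
Darcy flux q = K · i = 0.4440 × 0.02730 = 0.01212 m/day.
Seepage velocity v = q / n_e = 0.01212 / 0.15 = 0.08080 m/day.
Travel time t = L / v = 1720 / 0.08080 = 21288 days = 58.28 years.

58.3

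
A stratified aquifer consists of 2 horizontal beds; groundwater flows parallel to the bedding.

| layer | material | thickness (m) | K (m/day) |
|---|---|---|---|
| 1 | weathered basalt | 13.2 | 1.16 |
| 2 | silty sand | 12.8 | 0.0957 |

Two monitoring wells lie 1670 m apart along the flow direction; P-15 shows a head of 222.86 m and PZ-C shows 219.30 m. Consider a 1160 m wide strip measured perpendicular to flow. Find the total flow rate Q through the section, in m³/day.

40.9

Flow is parallel to layering, so each bed carries its own Darcy discharge and the transmissivities add.
Σ(K_i·b_i) = 1.16×13.2 + 0.0957×12.8 = 16.54 m²/day.
Hydraulic gradient i = (222.86 − 219.30) / 1670 = 3.56 / 1670 = 0.002132.
Q = Σ(K_i·b_i) · W · i = 16.54 × 1160 × 0.002132 = 40.89 m³/day.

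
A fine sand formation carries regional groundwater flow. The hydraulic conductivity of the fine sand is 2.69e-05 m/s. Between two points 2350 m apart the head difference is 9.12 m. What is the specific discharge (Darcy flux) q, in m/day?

Convert K: 2.69e-05 m/s × 86400 = 2.324 m/day.
Hydraulic gradient i = Δh / L = 9.12 / 2350 = 0.003881.
Specific discharge q = K · i = 2.324 × 0.003881 = 0.009020 m/day.

0.00902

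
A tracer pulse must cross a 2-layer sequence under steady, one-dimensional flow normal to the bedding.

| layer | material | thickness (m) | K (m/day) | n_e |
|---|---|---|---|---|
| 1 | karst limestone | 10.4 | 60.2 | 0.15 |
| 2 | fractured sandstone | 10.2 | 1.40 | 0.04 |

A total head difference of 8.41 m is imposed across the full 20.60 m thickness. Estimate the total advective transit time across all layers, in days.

With flow normal to the layers, continuity requires the same specific discharge q through every layer.
Σ(b_i/K_i) = 10.4/60.2 + 10.2/1.40 = 7.458 d.
q = Δh / Σ(b_i/K_i) = 8.41 / 7.458 = 1.128 m/day.
In each layer the seepage velocity is v_i = q/n_i, so the layer transit time is t_i = b_i·n_i / q:
  layer 1 (karst limestone): t_1 = 10.4 × 0.15 / 1.128 = 1.383 d
  layer 2 (fractured sandstone): t_2 = 10.2 × 0.04 / 1.128 = 0.3618 d
Total t = Σ t_i = 1.745 days.

1.75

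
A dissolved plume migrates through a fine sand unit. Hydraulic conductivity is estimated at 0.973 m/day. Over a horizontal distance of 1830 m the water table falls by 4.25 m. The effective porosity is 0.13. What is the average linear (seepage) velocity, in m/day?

0.0174

Hydraulic gradient i = Δh / L = 4.25 / 1830 = 0.002322.
Darcy flux q = K · i = 0.9730 × 0.002322 = 0.002260 m/day.
Seepage velocity v = q / n_e = 0.002260 / 0.13 = 0.01738 m/day.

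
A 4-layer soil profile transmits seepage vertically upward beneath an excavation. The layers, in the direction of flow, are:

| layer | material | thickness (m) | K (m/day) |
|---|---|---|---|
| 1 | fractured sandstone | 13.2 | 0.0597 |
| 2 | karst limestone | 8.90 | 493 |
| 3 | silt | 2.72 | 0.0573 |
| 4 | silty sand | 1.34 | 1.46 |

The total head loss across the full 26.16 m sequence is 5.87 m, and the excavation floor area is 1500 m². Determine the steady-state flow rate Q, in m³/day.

Flow is perpendicular to layering, so the layers act in series and the equivalent K is the thickness-weighted harmonic mean.
Total thickness L = 13.2 + 8.90 + 2.72 + 1.34 = 26.16 m.
Σ(b_i/K_i) = 13.2/0.0597 + 8.90/493 + 2.72/0.0573 + 1.34/1.46 = 269.5 d.
K_eq = L / Σ(b_i/K_i) = 26.16 / 269.5 = 0.09706 m/day.
Q = K_eq · A · (Δh/L) = 0.09706 × 1500 × (5.87/26.16) = 32.67 m³/day.

32.7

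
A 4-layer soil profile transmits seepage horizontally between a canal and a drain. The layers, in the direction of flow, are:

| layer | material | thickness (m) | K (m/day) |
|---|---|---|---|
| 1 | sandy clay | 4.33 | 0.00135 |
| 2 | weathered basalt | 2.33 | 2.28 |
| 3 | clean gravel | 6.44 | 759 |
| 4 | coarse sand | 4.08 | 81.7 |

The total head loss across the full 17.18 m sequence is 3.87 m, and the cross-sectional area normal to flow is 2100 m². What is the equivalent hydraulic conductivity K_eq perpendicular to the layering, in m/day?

Flow is perpendicular to layering, so the layers act in series and the equivalent K is the thickness-weighted harmonic mean.
Total thickness L = 4.33 + 2.33 + 6.44 + 4.08 = 17.18 m.
Σ(b_i/K_i) = 4.33/0.00135 + 2.33/2.28 + 6.44/759 + 4.08/81.7 = 3208 d.
K_eq = L / Σ(b_i/K_i) = 17.18 / 3208 = 0.005355 m/day.

0.00535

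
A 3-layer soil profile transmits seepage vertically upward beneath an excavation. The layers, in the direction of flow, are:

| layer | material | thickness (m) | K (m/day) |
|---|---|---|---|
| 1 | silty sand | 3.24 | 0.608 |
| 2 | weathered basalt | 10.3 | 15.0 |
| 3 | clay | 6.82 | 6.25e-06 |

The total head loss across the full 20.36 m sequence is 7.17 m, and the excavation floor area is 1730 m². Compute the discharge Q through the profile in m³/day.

Flow is perpendicular to layering, so the layers act in series and the equivalent K is the thickness-weighted harmonic mean.
Total thickness L = 3.24 + 10.3 + 6.82 = 20.36 m.
Σ(b_i/K_i) = 3.24/0.608 + 10.3/15.0 + 6.82/6.25e-06 = 1.091e+06 d.
K_eq = L / Σ(b_i/K_i) = 20.36 / 1.091e+06 = 1.866e-05 m/day.
Q = K_eq · A · (Δh/L) = 1.866e-05 × 1730 × (7.17/20.36) = 0.01137 m³/day.

0.0114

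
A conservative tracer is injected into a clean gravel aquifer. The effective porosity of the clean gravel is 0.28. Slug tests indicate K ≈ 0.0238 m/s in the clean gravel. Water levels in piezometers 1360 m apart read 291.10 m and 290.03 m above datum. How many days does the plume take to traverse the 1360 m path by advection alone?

235

Convert K: 0.0238 m/s × 86400 = 2056 m/day.
Hydraulic gradient i = (291.10 − 290.03) / 1360 = 1.07 / 1360 = 0.0007868.
Darcy flux q = K · i = 2056 × 0.0007868 = 1.618 m/day.
Seepage velocity v = q / n_e = 1.618 / 0.28 = 5.778 m/day.
Travel time t = L / v = 1360 / 5.778 = 235.4 days.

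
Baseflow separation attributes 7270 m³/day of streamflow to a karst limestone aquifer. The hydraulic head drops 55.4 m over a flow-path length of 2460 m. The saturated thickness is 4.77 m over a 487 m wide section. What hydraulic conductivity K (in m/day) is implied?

139

Cross-sectional area A = 487 × 4.77 = 2323 m².
Hydraulic gradient i = Δh / L = 55.4 / 2460 = 0.02252.
From Q = K·A·i, K = Q / (A·i) = 7270 / (2323 × 0.02252) = 139.0 m/day.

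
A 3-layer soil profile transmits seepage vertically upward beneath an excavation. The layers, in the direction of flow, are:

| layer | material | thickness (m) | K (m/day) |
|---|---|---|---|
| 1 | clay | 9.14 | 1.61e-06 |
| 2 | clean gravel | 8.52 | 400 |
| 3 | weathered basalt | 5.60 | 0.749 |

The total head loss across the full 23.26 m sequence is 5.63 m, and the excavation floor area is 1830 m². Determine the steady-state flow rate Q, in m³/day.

Flow is perpendicular to layering, so the layers act in series and the equivalent K is the thickness-weighted harmonic mean.
Total thickness L = 9.14 + 8.52 + 5.60 = 23.26 m.
Σ(b_i/K_i) = 9.14/1.61e-06 + 8.52/400 + 5.60/0.749 = 5.677e+06 d.
K_eq = L / Σ(b_i/K_i) = 23.26 / 5.677e+06 = 4.097e-06 m/day.
Q = K_eq · A · (Δh/L) = 4.097e-06 × 1830 × (5.63/23.26) = 0.001815 m³/day.

0.00181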